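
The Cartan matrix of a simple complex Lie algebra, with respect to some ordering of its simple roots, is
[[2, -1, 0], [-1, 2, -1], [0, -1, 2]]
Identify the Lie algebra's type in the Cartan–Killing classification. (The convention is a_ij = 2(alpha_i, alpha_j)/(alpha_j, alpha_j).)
A3

The matrix has rank 3 with 2's on the diagonal. Reading the off-diagonal entries as Dynkin edges (a single edge where a_ij = a_ji = -1; a double or triple edge where a_ij * a_ji = 2 or 3), the diagram is a chain of 3 nodes with single edges (A_3). One simple-root ordering that puts it in standard form is (alpha_3, alpha_2, alpha_1). So the algebra is type A_3, i.e. sl(4).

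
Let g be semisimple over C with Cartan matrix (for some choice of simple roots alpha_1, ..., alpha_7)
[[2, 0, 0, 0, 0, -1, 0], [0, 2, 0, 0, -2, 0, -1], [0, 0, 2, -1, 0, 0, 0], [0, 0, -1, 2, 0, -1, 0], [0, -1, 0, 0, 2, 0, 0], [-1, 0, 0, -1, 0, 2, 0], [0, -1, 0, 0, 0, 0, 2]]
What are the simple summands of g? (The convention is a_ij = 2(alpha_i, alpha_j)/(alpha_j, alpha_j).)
The diagram associated to this matrix has two connected components: the simple roots {alpha_1, alpha_3, alpha_4, alpha_6} form a chain of 4 nodes with single edges (A_4), and {alpha_2, alpha_5, alpha_7} form a chain of 3 nodes with a double edge at one end; the terminal node there is the unique short simple root (B_3). A semisimple Lie algebra decomposes uniquely as the direct sum of simple ideals, one per connected component of its Dynkin diagram, so g ≅ A_4 ⊕ B_3 (dimension 24 + 21 = 45).

A_4 + B_3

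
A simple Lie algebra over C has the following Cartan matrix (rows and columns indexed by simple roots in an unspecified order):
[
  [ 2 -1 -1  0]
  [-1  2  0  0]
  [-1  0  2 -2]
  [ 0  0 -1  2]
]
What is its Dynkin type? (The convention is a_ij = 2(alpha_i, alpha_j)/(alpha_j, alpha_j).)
B_4

The matrix has rank 4 with 2's on the diagonal. Reading the off-diagonal entries as Dynkin edges (a single edge where a_ij = a_ji = -1; a double or triple edge where a_ij * a_ji = 2 or 3), the diagram is a chain of 4 nodes with a double edge at one end; the terminal node there is the unique short simple root (B_4). One simple-root ordering that puts it in standard form is (alpha_2, alpha_1, alpha_3, alpha_4). So the algebra is type B_4, i.e. so(9).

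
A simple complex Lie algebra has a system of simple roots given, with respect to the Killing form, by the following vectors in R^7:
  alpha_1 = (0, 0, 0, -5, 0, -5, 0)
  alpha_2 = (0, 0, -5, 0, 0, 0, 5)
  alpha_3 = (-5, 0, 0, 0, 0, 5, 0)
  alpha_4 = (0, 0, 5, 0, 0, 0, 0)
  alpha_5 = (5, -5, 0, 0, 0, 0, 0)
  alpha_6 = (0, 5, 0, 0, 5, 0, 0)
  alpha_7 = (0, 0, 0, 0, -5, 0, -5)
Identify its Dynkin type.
B_7

Compute the Cartan integers a_ij = 2(alpha_i, alpha_j)/(alpha_j, alpha_j); the resulting 7x7 Cartan matrix is
[[2, 0, -1, 0, 0, 0, 0], [0, 2, 0, -2, 0, 0, -1], [-1, 0, 2, 0, -1, 0, 0], [0, -1, 0, 2, 0, 0, 0], [0, 0, -1, 0, 2, -1, 0], [0, 0, 0, 0, -1, 2, -1], [0, -1, 0, 0, 0, -1, 2]].
The roots have two lengths (squared-length ratio 2:1); the short ones are alpha_{4}. The associated Dynkin diagram is a chain of 7 nodes with a double edge at one end; the terminal node there is the unique short simple root (B_7), so the type is B_7 (the algebra so(15)).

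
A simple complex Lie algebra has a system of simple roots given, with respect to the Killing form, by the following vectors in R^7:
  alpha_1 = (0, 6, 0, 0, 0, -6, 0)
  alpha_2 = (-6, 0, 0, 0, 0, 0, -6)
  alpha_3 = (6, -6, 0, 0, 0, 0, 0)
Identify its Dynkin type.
Compute the Cartan integers a_ij = 2(alpha_i, alpha_j)/(alpha_j, alpha_j); the resulting 3x3 Cartan matrix is
[[2, 0, -1], [0, 2, -1], [-1, -1, 2]].
All simple roots have the same length, so the diagram is simply laced. The associated Dynkin diagram is a chain of 3 nodes with single edges (A_3), so the type is A_3 (the algebra sl(4)).

A_3 (sl(4))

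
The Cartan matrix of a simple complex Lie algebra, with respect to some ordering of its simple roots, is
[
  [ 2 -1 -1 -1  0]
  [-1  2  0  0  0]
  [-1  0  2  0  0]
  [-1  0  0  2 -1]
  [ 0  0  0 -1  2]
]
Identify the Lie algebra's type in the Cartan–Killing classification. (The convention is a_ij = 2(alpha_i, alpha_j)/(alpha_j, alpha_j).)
The matrix has rank 5 with 2's on the diagonal. Reading the off-diagonal entries as Dynkin edges (a single edge where a_ij = a_ji = -1; a double or triple edge where a_ij * a_ji = 2 or 3), the diagram is a chain of 3 nodes with a fork of two nodes at one end (D_5). One simple-root ordering that puts it in standard form is (alpha_5, alpha_4, alpha_1, alpha_2, alpha_3). So the algebra is type D_5, i.e. so(10).

type D_5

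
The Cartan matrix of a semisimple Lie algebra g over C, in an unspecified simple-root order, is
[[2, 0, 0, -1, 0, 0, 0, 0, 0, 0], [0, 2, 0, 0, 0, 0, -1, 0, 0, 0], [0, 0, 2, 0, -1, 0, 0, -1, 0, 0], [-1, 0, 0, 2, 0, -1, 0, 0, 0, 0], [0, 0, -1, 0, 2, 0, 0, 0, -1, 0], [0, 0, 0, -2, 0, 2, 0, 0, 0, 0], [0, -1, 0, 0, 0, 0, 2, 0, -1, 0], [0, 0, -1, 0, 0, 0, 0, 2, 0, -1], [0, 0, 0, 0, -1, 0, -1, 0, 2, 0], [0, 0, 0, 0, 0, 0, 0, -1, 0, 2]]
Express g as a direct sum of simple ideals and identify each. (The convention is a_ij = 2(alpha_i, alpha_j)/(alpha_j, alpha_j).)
type A_7 + type C_3

The diagram associated to this matrix has two connected components: the simple roots {alpha_2, alpha_3, alpha_5, alpha_7, alpha_8, alpha_9, alpha_10} form a chain of 7 nodes with single edges (A_7), and {alpha_1, alpha_4, alpha_6} form a chain of 3 nodes with a double edge at one end; the terminal node there is the unique long simple root (C_3). A semisimple Lie algebra decomposes uniquely as the direct sum of simple ideals, one per connected component of its Dynkin diagram, so g ≅ A_7 ⊕ C_3 (dimension 63 + 21 = 84).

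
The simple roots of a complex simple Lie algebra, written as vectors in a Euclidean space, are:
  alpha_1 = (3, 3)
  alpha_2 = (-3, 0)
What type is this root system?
type B_2

Compute the Cartan integers a_ij = 2(alpha_i, alpha_j)/(alpha_j, alpha_j); the resulting 2x2 Cartan matrix is
[[2, -2], [-1, 2]].
The roots have two lengths (squared-length ratio 2:1); the short ones are alpha_{2}. The associated Dynkin diagram is a chain of 2 nodes with a double edge at one end; the terminal node there is the unique short simple root (B_2), so the type is B_2 (the algebra so(5)).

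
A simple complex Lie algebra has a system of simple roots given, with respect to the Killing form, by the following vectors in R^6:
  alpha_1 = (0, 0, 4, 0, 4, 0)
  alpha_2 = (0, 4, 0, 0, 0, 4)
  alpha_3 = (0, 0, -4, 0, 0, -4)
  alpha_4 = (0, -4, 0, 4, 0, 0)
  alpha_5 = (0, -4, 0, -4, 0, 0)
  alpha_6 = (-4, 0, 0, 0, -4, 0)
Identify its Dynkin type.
Compute the Cartan integers a_ij = 2(alpha_i, alpha_j)/(alpha_j, alpha_j); the resulting 6x6 Cartan matrix is
[[2, 0, -1, 0, 0, -1], [0, 2, -1, -1, -1, 0], [-1, -1, 2, 0, 0, 0], [0, -1, 0, 2, 0, 0], [0, -1, 0, 0, 2, 0], [-1, 0, 0, 0, 0, 2]].
All simple roots have the same length, so the diagram is simply laced. The associated Dynkin diagram is a chain of 4 nodes with a fork of two nodes at one end (D_6), so the type is D_6 (the algebra so(12)).

D_6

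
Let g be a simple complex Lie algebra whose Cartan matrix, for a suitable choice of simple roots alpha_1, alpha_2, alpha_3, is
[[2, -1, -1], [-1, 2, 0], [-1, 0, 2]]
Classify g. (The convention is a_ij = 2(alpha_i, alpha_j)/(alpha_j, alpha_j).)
A_3

The matrix has rank 3 with 2's on the diagonal. Reading the off-diagonal entries as Dynkin edges (a single edge where a_ij = a_ji = -1; a double or triple edge where a_ij * a_ji = 2 or 3), the diagram is a chain of 3 nodes with single edges (A_3). One simple-root ordering that puts it in standard form is (alpha_2, alpha_1, alpha_3). So the algebra is type A_3, i.e. sl(4).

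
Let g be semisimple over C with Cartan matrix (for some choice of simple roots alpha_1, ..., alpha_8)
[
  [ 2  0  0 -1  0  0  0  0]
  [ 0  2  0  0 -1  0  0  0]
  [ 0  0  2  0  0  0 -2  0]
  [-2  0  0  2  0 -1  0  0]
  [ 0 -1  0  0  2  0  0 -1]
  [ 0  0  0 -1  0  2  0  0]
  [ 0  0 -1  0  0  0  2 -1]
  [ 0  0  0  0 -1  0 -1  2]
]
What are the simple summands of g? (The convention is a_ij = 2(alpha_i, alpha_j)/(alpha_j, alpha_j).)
B3 + C5

The diagram associated to this matrix has two connected components: the simple roots {alpha_1, alpha_4, alpha_6} form a chain of 3 nodes with a double edge at one end; the terminal node there is the unique short simple root (B_3), and {alpha_2, alpha_3, alpha_5, alpha_7, alpha_8} form a chain of 5 nodes with a double edge at one end; the terminal node there is the unique long simple root (C_5). A semisimple Lie algebra decomposes uniquely as the direct sum of simple ideals, one per connected component of its Dynkin diagram, so g ≅ B_3 ⊕ C_5 (dimension 21 + 55 = 76).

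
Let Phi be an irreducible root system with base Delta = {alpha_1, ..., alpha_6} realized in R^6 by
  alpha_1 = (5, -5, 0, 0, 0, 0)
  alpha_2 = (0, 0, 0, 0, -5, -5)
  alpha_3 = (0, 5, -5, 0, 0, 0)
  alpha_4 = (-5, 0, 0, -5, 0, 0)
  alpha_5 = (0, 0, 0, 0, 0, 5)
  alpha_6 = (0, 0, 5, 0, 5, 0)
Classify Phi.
B_6 (so(13))

Compute the Cartan integers a_ij = 2(alpha_i, alpha_j)/(alpha_j, alpha_j); the resulting 6x6 Cartan matrix is
[[2, 0, -1, -1, 0, 0], [0, 2, 0, 0, -2, -1], [-1, 0, 2, 0, 0, -1], [-1, 0, 0, 2, 0, 0], [0, -1, 0, 0, 2, 0], [0, -1, -1, 0, 0, 2]].
The roots have two lengths (squared-length ratio 2:1); the short ones are alpha_{5}. The associated Dynkin diagram is a chain of 6 nodes with a double edge at one end; the terminal node there is the unique short simple root (B_6), so the type is B_6 (the algebra so(13)).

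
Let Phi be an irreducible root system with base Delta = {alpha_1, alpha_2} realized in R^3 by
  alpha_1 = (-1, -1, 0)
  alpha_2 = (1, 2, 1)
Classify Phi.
Compute the Cartan integers a_ij = 2(alpha_i, alpha_j)/(alpha_j, alpha_j); the resulting 2x2 Cartan matrix is
[[2, -1], [-3, 2]].
The roots have two lengths (squared-length ratio 3:1); the short ones are alpha_{1}. The associated Dynkin diagram is two nodes joined by a triple edge (G_2), so the type is G_2.

G_2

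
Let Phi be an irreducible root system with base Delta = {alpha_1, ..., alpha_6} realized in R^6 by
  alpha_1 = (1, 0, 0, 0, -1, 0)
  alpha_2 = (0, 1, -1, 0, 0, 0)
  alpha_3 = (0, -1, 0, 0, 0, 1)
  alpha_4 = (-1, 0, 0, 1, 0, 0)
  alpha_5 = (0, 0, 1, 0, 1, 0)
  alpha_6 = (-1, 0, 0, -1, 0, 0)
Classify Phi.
D_6 (so(12))

Compute the Cartan integers a_ij = 2(alpha_i, alpha_j)/(alpha_j, alpha_j); the resulting 6x6 Cartan matrix is
[[2, 0, 0, -1, -1, -1], [0, 2, -1, 0, -1, 0], [0, -1, 2, 0, 0, 0], [-1, 0, 0, 2, 0, 0], [-1, -1, 0, 0, 2, 0], [-1, 0, 0, 0, 0, 2]].
All simple roots have the same length, so the diagram is simply laced. The associated Dynkin diagram is a chain of 4 nodes with a fork of two nodes at one end (D_6), so the type is D_6 (the algebra so(12)).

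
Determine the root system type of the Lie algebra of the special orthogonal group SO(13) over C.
This is so(13) with 13 odd, which has dimension 13(13-1)/2 = 78 and rank (13-1)/2 = 6. In the classification of classical Lie algebras, the orthogonal algebra so(2n+1) in an odd number of variables has type B_n; here n = 6, so the Dynkin diagram is a chain of 6 nodes with a double edge at one end; the terminal node there is the unique short simple root (B_6). Hence the type is B_6.

B6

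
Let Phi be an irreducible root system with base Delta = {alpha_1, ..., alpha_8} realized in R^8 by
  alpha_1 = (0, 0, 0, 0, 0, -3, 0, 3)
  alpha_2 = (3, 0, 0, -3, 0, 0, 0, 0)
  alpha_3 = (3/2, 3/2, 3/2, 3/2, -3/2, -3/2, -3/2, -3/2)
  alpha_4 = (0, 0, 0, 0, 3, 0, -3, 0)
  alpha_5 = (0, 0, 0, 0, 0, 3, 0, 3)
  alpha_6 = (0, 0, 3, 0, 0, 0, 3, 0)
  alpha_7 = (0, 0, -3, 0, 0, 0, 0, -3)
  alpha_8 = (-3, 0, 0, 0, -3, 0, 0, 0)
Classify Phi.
E_8

Compute the Cartan integers a_ij = 2(alpha_i, alpha_j)/(alpha_j, alpha_j); the resulting 8x8 Cartan matrix is
[[2, 0, 0, 0, 0, 0, -1, 0], [0, 2, 0, 0, 0, 0, 0, -1], [0, 0, 2, 0, -1, 0, 0, 0], [0, 0, 0, 2, 0, -1, 0, -1], [0, 0, -1, 0, 2, 0, -1, 0], [0, 0, 0, -1, 0, 2, -1, 0], [-1, 0, 0, 0, -1, -1, 2, 0], [0, -1, 0, -1, 0, 0, 0, 2]].
All simple roots have the same length, so the diagram is simply laced. The associated Dynkin diagram is a chain of 7 nodes with one extra node attached to the third node from one end (E_8), so the type is E_8.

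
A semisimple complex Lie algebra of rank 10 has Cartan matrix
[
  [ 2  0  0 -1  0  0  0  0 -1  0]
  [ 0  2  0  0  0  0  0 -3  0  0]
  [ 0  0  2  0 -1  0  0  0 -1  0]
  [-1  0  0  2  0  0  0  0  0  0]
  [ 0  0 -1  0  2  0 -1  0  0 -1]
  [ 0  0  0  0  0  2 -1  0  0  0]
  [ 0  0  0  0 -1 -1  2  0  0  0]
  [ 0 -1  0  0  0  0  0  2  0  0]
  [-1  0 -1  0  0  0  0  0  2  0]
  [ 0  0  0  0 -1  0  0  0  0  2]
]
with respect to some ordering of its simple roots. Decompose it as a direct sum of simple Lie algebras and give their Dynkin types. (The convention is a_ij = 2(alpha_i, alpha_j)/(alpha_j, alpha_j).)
The diagram associated to this matrix has two connected components: the simple roots {alpha_1, alpha_3, alpha_4, alpha_5, alpha_6, alpha_7, alpha_9, alpha_10} form a chain of 7 nodes with one extra node attached to the third node from one end (E_8), and {alpha_2, alpha_8} form two nodes joined by a triple edge (G_2). A semisimple Lie algebra decomposes uniquely as the direct sum of simple ideals, one per connected component of its Dynkin diagram, so g ≅ E_8 ⊕ G_2 (dimension 248 + 14 = 262).

E_8 ⊕ G_2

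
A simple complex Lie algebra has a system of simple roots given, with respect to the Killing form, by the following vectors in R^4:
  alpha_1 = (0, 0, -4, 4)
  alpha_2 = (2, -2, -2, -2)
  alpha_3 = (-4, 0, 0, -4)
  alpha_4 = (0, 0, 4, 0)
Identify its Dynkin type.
Compute the Cartan integers a_ij = 2(alpha_i, alpha_j)/(alpha_j, alpha_j); the resulting 4x4 Cartan matrix is
[[2, 0, -1, -2], [0, 2, 0, -1], [-1, 0, 2, 0], [-1, -1, 0, 2]].
The roots have two lengths (squared-length ratio 2:1); the short ones are alpha_{2,4}. The associated Dynkin diagram is a chain of 4 nodes with a double edge between the middle two (F_4), so the type is F_4.

type F_4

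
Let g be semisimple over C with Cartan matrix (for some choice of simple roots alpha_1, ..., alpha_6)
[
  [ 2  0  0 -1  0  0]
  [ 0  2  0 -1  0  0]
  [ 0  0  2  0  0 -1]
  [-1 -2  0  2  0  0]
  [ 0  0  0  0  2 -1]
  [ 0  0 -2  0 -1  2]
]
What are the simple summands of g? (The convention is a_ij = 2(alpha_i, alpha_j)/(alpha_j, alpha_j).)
The diagram associated to this matrix has two connected components: the simple roots {alpha_3, alpha_5, alpha_6} form a chain of 3 nodes with a double edge at one end; the terminal node there is the unique short simple root (B_3), and {alpha_1, alpha_2, alpha_4} form a chain of 3 nodes with a double edge at one end; the terminal node there is the unique short simple root (B_3). A semisimple Lie algebra decomposes uniquely as the direct sum of simple ideals, one per connected component of its Dynkin diagram, so g ≅ B_3 ⊕ B_3 (dimension 21 + 21 = 42).

B_3 ⊕ B_3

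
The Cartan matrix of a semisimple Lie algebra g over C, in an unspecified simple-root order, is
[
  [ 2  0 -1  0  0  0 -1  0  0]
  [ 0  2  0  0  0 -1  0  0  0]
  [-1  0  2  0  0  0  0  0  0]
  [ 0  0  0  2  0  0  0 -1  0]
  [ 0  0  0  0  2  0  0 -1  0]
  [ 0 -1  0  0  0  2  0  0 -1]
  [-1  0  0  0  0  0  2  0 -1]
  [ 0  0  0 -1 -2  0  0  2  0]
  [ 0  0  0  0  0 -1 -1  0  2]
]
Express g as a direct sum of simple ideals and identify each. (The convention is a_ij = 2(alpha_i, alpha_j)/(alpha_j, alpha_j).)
A6 ⊕ B3

The diagram associated to this matrix has two connected components: the simple roots {alpha_1, alpha_2, alpha_3, alpha_6, alpha_7, alpha_9} form a chain of 6 nodes with single edges (A_6), and {alpha_4, alpha_5, alpha_8} form a chain of 3 nodes with a double edge at one end; the terminal node there is the unique short simple root (B_3). A semisimple Lie algebra decomposes uniquely as the direct sum of simple ideals, one per connected component of its Dynkin diagram, so g ≅ A_6 ⊕ B_3 (dimension 48 + 21 = 69).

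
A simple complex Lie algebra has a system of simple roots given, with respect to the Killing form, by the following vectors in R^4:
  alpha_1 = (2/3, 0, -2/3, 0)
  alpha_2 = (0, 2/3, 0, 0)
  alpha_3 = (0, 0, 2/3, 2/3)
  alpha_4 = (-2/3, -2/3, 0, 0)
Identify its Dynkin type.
Compute the Cartan integers a_ij = 2(alpha_i, alpha_j)/(alpha_j, alpha_j); the resulting 4x4 Cartan matrix is
[[2, 0, -1, -1], [0, 2, 0, -1], [-1, 0, 2, 0], [-1, -2, 0, 2]].
The roots have two lengths (squared-length ratio 2:1); the short ones are alpha_{2}. The associated Dynkin diagram is a chain of 4 nodes with a double edge at one end; the terminal node there is the unique short simple root (B_4), so the type is B_4 (the algebra so(9)).

type B_4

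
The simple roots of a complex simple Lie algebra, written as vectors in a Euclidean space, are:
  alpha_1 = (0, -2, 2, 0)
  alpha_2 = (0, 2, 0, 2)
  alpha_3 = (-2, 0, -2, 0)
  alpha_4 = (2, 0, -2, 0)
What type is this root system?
D4

Compute the Cartan integers a_ij = 2(alpha_i, alpha_j)/(alpha_j, alpha_j); the resulting 4x4 Cartan matrix is
[[2, -1, -1, -1], [-1, 2, 0, 0], [-1, 0, 2, 0], [-1, 0, 0, 2]].
All simple roots have the same length, so the diagram is simply laced. The associated Dynkin diagram is a chain of 2 nodes with a fork of two nodes at one end (D_4), so the type is D_4 (the algebra so(8)).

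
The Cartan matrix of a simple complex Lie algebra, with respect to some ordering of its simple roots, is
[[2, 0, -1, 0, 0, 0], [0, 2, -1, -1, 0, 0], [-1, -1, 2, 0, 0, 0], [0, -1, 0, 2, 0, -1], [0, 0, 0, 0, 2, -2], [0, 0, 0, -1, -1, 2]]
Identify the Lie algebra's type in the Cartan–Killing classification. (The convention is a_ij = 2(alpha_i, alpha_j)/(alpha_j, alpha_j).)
The matrix has rank 6 with 2's on the diagonal. Reading the off-diagonal entries as Dynkin edges (a single edge where a_ij = a_ji = -1; a double or triple edge where a_ij * a_ji = 2 or 3), the diagram is a chain of 6 nodes with a double edge at one end; the terminal node there is the unique long simple root (C_6). One simple-root ordering that puts it in standard form is (alpha_1, alpha_3, alpha_2, alpha_4, alpha_6, alpha_5). So the algebra is type C_6, i.e. sp(12).

C_6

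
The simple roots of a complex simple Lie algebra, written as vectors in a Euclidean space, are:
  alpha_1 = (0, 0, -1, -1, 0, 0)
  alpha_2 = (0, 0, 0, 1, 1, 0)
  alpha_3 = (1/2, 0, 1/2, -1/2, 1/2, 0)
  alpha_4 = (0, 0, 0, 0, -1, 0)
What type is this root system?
F_4

Compute the Cartan integers a_ij = 2(alpha_i, alpha_j)/(alpha_j, alpha_j); the resulting 4x4 Cartan matrix is
[[2, -1, 0, 0], [-1, 2, 0, -2], [0, 0, 2, -1], [0, -1, -1, 2]].
The roots have two lengths (squared-length ratio 2:1); the short ones are alpha_{3,4}. The associated Dynkin diagram is a chain of 4 nodes with a double edge between the middle two (F_4), so the type is F_4.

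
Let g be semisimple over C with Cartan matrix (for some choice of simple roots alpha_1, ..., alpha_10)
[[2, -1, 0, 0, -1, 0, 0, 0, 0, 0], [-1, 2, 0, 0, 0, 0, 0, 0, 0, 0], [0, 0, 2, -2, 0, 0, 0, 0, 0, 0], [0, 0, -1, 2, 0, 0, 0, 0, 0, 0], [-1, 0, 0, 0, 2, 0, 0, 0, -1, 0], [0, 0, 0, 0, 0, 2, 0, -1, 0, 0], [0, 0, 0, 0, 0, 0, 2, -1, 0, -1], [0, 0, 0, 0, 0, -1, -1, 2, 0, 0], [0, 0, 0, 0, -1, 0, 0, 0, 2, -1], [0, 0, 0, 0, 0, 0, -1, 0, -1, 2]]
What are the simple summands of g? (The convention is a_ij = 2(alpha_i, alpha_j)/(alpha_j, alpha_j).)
type A_8 ⊕ type B_2

The diagram associated to this matrix has two connected components: the simple roots {alpha_1, alpha_2, alpha_5, alpha_6, alpha_7, alpha_8, alpha_9, alpha_10} form a chain of 8 nodes with single edges (A_8), and {alpha_3, alpha_4} form a chain of 2 nodes with a double edge at one end; the terminal node there is the unique short simple root (B_2). A semisimple Lie algebra decomposes uniquely as the direct sum of simple ideals, one per connected component of its Dynkin diagram, so g ≅ A_8 ⊕ B_2 (dimension 80 + 10 = 90).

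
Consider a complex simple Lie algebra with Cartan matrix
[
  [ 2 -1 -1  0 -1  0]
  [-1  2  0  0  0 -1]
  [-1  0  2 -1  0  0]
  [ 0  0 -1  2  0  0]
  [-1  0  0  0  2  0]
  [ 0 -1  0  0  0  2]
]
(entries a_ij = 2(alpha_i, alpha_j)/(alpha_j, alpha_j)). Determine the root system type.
The matrix has rank 6 with 2's on the diagonal. Reading the off-diagonal entries as Dynkin edges (a single edge where a_ij = a_ji = -1; a double or triple edge where a_ij * a_ji = 2 or 3), the diagram is a chain of 5 nodes with one extra node attached to the third node from one end (E_6). One simple-root ordering that puts it in standard form is (alpha_6, alpha_5, alpha_2, alpha_1, alpha_3, alpha_4). So the algebra is type E_6.

E_6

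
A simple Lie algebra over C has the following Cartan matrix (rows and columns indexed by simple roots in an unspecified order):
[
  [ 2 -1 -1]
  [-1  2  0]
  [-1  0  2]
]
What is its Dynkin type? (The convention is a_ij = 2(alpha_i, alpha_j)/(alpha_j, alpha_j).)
The matrix has rank 3 with 2's on the diagonal. Reading the off-diagonal entries as Dynkin edges (a single edge where a_ij = a_ji = -1; a double or triple edge where a_ij * a_ji = 2 or 3), the diagram is a chain of 3 nodes with single edges (A_3). One simple-root ordering that puts it in standard form is (alpha_3, alpha_1, alpha_2). So the algebra is type A_3, i.e. sl(4).

A3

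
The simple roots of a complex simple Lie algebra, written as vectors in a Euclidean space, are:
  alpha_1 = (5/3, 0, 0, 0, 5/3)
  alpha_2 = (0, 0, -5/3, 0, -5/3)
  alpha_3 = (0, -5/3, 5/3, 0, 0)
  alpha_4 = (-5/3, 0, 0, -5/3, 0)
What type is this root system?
Compute the Cartan integers a_ij = 2(alpha_i, alpha_j)/(alpha_j, alpha_j); the resulting 4x4 Cartan matrix is
[[2, -1, 0, -1], [-1, 2, -1, 0], [0, -1, 2, 0], [-1, 0, 0, 2]].
All simple roots have the same length, so the diagram is simply laced. The associated Dynkin diagram is a chain of 4 nodes with single edges (A_4), so the type is A_4 (the algebra sl(5)).

A_4 (sl(5))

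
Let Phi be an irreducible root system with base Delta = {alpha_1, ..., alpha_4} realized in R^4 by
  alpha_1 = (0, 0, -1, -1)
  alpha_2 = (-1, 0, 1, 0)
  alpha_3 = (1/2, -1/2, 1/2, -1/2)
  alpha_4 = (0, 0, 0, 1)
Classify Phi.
Compute the Cartan integers a_ij = 2(alpha_i, alpha_j)/(alpha_j, alpha_j); the resulting 4x4 Cartan matrix is
[[2, -1, 0, -2], [-1, 2, 0, 0], [0, 0, 2, -1], [-1, 0, -1, 2]].
The roots have two lengths (squared-length ratio 2:1); the short ones are alpha_{3,4}. The associated Dynkin diagram is a chain of 4 nodes with a double edge between the middle two (F_4), so the type is F_4.

type F_4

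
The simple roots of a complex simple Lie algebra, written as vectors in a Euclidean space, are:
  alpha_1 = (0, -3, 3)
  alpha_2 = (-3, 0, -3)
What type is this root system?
type A_2

Compute the Cartan integers a_ij = 2(alpha_i, alpha_j)/(alpha_j, alpha_j); the resulting 2x2 Cartan matrix is
[[2, -1], [-1, 2]].
All simple roots have the same length, so the diagram is simply laced. The associated Dynkin diagram is a chain of 2 nodes with single edges (A_2), so the type is A_2 (the algebra sl(3)).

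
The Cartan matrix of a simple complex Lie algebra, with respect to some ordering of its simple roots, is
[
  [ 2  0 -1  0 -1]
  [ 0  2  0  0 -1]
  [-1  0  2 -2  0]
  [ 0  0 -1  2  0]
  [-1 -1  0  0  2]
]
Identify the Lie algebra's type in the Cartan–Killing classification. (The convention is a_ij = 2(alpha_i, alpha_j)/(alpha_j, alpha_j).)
type B_5

The matrix has rank 5 with 2's on the diagonal. Reading the off-diagonal entries as Dynkin edges (a single edge where a_ij = a_ji = -1; a double or triple edge where a_ij * a_ji = 2 or 3), the diagram is a chain of 5 nodes with a double edge at one end; the terminal node there is the unique short simple root (B_5). One simple-root ordering that puts it in standard form is (alpha_2, alpha_5, alpha_1, alpha_3, alpha_4). So the algebra is type B_5, i.e. so(11).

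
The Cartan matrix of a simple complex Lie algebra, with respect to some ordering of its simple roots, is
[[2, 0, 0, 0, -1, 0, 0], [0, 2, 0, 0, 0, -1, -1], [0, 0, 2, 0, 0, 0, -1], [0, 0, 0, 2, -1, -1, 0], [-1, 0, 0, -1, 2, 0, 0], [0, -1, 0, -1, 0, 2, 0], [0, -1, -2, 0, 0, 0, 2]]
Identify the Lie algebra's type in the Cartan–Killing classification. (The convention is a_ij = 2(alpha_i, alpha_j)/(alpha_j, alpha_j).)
The matrix has rank 7 with 2's on the diagonal. Reading the off-diagonal entries as Dynkin edges (a single edge where a_ij = a_ji = -1; a double or triple edge where a_ij * a_ji = 2 or 3), the diagram is a chain of 7 nodes with a double edge at one end; the terminal node there is the unique short simple root (B_7). One simple-root ordering that puts it in standard form is (alpha_1, alpha_5, alpha_4, alpha_6, alpha_2, alpha_7, alpha_3). So the algebra is type B_7, i.e. so(15).

B7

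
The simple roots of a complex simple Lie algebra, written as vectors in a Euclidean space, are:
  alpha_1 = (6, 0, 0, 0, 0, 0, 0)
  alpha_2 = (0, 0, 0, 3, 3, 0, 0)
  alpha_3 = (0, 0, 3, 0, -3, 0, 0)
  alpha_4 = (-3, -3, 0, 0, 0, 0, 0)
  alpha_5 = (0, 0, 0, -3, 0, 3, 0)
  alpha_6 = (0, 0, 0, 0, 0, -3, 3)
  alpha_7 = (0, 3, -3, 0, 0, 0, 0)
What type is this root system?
Compute the Cartan integers a_ij = 2(alpha_i, alpha_j)/(alpha_j, alpha_j); the resulting 7x7 Cartan matrix is
[[2, 0, 0, -2, 0, 0, 0], [0, 2, -1, 0, -1, 0, 0], [0, -1, 2, 0, 0, 0, -1], [-1, 0, 0, 2, 0, 0, -1], [0, -1, 0, 0, 2, -1, 0], [0, 0, 0, 0, -1, 2, 0], [0, 0, -1, -1, 0, 0, 2]].
The roots have two lengths (squared-length ratio 2:1); the short ones are alpha_{2,3,4,5,6,7}. The associated Dynkin diagram is a chain of 7 nodes with a double edge at one end; the terminal node there is the unique long simple root (C_7), so the type is C_7 (the algebra sp(14)).

C7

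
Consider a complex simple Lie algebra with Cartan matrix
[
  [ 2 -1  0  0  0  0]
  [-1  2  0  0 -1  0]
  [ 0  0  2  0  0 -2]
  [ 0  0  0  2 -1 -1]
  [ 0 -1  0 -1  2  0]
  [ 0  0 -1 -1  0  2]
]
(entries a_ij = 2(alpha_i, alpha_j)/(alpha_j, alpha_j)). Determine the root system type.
C6

The matrix has rank 6 with 2's on the diagonal. Reading the off-diagonal entries as Dynkin edges (a single edge where a_ij = a_ji = -1; a double or triple edge where a_ij * a_ji = 2 or 3), the diagram is a chain of 6 nodes with a double edge at one end; the terminal node there is the unique long simple root (C_6). One simple-root ordering that puts it in standard form is (alpha_1, alpha_2, alpha_5, alpha_4, alpha_6, alpha_3). So the algebra is type C_6, i.e. sp(12).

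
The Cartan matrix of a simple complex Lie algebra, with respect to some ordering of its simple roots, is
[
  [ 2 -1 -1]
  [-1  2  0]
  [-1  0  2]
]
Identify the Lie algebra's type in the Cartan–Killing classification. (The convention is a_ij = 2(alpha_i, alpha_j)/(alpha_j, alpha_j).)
The matrix has rank 3 with 2's on the diagonal. Reading the off-diagonal entries as Dynkin edges (a single edge where a_ij = a_ji = -1; a double or triple edge where a_ij * a_ji = 2 or 3), the diagram is a chain of 3 nodes with single edges (A_3). One simple-root ordering that puts it in standard form is (alpha_3, alpha_1, alpha_2). So the algebra is type A_3, i.e. sl(4).

A3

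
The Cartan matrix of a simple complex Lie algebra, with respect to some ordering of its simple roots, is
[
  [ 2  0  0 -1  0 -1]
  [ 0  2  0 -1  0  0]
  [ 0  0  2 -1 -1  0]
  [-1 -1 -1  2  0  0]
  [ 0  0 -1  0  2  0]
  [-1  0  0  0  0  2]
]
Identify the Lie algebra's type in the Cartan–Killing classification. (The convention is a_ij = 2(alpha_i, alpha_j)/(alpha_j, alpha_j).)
The matrix has rank 6 with 2's on the diagonal. Reading the off-diagonal entries as Dynkin edges (a single edge where a_ij = a_ji = -1; a double or triple edge where a_ij * a_ji = 2 or 3), the diagram is a chain of 5 nodes with one extra node attached to the third node from one end (E_6). One simple-root ordering that puts it in standard form is (alpha_6, alpha_2, alpha_1, alpha_4, alpha_3, alpha_5). So the algebra is type E_6.

E6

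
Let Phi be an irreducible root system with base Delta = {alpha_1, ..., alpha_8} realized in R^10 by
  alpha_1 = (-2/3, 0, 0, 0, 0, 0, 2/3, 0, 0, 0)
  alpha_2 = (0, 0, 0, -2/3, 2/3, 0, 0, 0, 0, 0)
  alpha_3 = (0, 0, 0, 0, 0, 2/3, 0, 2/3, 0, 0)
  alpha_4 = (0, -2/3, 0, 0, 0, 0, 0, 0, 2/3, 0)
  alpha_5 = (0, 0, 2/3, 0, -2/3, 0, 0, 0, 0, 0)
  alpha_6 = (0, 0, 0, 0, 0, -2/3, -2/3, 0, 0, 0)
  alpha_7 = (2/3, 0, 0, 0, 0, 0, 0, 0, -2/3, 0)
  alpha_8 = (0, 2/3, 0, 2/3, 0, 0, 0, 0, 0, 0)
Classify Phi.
Compute the Cartan integers a_ij = 2(alpha_i, alpha_j)/(alpha_j, alpha_j); the resulting 8x8 Cartan matrix is
[[2, 0, 0, 0, 0, -1, -1, 0], [0, 2, 0, 0, -1, 0, 0, -1], [0, 0, 2, 0, 0, -1, 0, 0], [0, 0, 0, 2, 0, 0, -1, -1], [0, -1, 0, 0, 2, 0, 0, 0], [-1, 0, -1, 0, 0, 2, 0, 0], [-1, 0, 0, -1, 0, 0, 2, 0], [0, -1, 0, -1, 0, 0, 0, 2]].
All simple roots have the same length, so the diagram is simply laced. The associated Dynkin diagram is a chain of 8 nodes with single edges (A_8), so the type is A_8 (the algebra sl(9)).

A8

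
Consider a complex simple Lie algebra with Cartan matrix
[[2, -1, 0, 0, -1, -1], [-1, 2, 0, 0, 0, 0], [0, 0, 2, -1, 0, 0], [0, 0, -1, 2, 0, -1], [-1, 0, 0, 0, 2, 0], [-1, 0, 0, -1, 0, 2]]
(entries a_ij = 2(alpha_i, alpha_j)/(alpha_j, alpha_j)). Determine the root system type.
type D_6

The matrix has rank 6 with 2's on the diagonal. Reading the off-diagonal entries as Dynkin edges (a single edge where a_ij = a_ji = -1; a double or triple edge where a_ij * a_ji = 2 or 3), the diagram is a chain of 4 nodes with a fork of two nodes at one end (D_6). One simple-root ordering that puts it in standard form is (alpha_3, alpha_4, alpha_6, alpha_1, alpha_5, alpha_2). So the algebra is type D_6, i.e. so(12).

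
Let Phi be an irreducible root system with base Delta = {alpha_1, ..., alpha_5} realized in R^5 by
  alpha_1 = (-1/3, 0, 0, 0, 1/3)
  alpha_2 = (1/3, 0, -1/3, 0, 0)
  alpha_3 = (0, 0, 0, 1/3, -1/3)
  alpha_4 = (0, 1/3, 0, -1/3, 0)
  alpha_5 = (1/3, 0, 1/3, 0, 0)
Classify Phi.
Compute the Cartan integers a_ij = 2(alpha_i, alpha_j)/(alpha_j, alpha_j); the resulting 5x5 Cartan matrix is
[[2, -1, -1, 0, -1], [-1, 2, 0, 0, 0], [-1, 0, 2, -1, 0], [0, 0, -1, 2, 0], [-1, 0, 0, 0, 2]].
All simple roots have the same length, so the diagram is simply laced. The associated Dynkin diagram is a chain of 3 nodes with a fork of two nodes at one end (D_5), so the type is D_5 (the algebra so(10)).

D_5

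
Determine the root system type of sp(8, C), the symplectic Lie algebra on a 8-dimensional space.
C4

This is sp(8), which has dimension 8(8+1)/2 = 36 and rank 8/2 = 4. In the classification of classical Lie algebras, the symplectic algebra sp(2n) has type C_n; here n = 4, so the Dynkin diagram is a chain of 4 nodes with a double edge at one end; the terminal node there is the unique long simple root (C_4). Hence the type is C_4.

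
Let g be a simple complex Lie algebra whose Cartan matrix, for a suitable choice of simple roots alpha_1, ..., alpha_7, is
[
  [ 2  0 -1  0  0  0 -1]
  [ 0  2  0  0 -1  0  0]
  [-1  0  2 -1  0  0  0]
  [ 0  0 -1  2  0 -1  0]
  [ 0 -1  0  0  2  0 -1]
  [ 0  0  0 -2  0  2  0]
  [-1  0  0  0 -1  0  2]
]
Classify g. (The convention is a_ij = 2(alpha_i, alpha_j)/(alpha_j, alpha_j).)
type C_7

The matrix has rank 7 with 2's on the diagonal. Reading the off-diagonal entries as Dynkin edges (a single edge where a_ij = a_ji = -1; a double or triple edge where a_ij * a_ji = 2 or 3), the diagram is a chain of 7 nodes with a double edge at one end; the terminal node there is the unique long simple root (C_7). One simple-root ordering that puts it in standard form is (alpha_2, alpha_5, alpha_7, alpha_1, alpha_3, alpha_4, alpha_6). So the algebra is type C_7, i.e. sp(14).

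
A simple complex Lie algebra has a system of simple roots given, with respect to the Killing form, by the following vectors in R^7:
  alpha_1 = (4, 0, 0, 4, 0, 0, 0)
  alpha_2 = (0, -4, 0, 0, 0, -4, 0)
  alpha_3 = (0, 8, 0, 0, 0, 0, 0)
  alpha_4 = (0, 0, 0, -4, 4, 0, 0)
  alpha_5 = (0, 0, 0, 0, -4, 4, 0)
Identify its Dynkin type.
Compute the Cartan integers a_ij = 2(alpha_i, alpha_j)/(alpha_j, alpha_j); the resulting 5x5 Cartan matrix is
[[2, 0, 0, -1, 0], [0, 2, -1, 0, -1], [0, -2, 2, 0, 0], [-1, 0, 0, 2, -1], [0, -1, 0, -1, 2]].
The roots have two lengths (squared-length ratio 2:1); the short ones are alpha_{1,2,4,5}. The associated Dynkin diagram is a chain of 5 nodes with a double edge at one end; the terminal node there is the unique long simple root (C_5), so the type is C_5 (the algebra sp(10)).

C_5 (sp(10))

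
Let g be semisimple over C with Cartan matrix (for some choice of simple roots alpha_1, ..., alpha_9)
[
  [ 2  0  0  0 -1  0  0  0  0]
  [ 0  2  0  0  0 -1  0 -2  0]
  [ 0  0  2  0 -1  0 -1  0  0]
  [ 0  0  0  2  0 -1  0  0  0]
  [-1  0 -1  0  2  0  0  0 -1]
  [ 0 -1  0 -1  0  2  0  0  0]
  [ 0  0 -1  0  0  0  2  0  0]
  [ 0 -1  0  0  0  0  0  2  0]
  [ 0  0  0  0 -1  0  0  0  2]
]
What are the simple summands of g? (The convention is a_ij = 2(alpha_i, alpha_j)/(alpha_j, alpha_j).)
The diagram associated to this matrix has two connected components: the simple roots {alpha_2, alpha_4, alpha_6, alpha_8} form a chain of 4 nodes with a double edge at one end; the terminal node there is the unique short simple root (B_4), and {alpha_1, alpha_3, alpha_5, alpha_7, alpha_9} form a chain of 3 nodes with a fork of two nodes at one end (D_5). A semisimple Lie algebra decomposes uniquely as the direct sum of simple ideals, one per connected component of its Dynkin diagram, so g ≅ B_4 ⊕ D_5 (dimension 36 + 45 = 81).

B_4 ⊕ D_5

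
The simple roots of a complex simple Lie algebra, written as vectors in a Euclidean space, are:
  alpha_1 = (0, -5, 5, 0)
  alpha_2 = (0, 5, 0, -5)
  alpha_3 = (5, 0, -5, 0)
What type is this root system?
Compute the Cartan integers a_ij = 2(alpha_i, alpha_j)/(alpha_j, alpha_j); the resulting 3x3 Cartan matrix is
[[2, -1, -1], [-1, 2, 0], [-1, 0, 2]].
All simple roots have the same length, so the diagram is simply laced. The associated Dynkin diagram is a chain of 3 nodes with single edges (A_3), so the type is A_3 (the algebra sl(4)).

A_3 (sl(4))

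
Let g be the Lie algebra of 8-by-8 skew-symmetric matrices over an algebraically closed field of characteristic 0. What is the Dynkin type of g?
This is so(8) with 8 even, which has dimension 8(8-1)/2 = 28 and rank 8/2 = 4. In the classification of classical Lie algebras, the orthogonal algebra so(2n) in an even number of variables has type D_n; here n = 4, so the Dynkin diagram is a chain of 2 nodes with a fork of two nodes at one end (D_4). Hence the type is D_4.

D_4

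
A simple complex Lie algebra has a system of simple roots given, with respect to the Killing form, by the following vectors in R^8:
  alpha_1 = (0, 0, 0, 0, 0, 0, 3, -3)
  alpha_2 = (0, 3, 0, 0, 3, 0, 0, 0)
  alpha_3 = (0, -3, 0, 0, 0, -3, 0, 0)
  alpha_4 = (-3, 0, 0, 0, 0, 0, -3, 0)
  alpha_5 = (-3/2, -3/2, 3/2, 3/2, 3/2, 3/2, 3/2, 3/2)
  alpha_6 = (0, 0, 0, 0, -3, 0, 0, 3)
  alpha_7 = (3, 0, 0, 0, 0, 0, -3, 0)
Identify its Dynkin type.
Compute the Cartan integers a_ij = 2(alpha_i, alpha_j)/(alpha_j, alpha_j); the resulting 7x7 Cartan matrix is
[[2, 0, 0, -1, 0, -1, -1], [0, 2, -1, 0, 0, -1, 0], [0, -1, 2, 0, 0, 0, 0], [-1, 0, 0, 2, 0, 0, 0], [0, 0, 0, 0, 2, 0, -1], [-1, -1, 0, 0, 0, 2, 0], [-1, 0, 0, 0, -1, 0, 2]].
All simple roots have the same length, so the diagram is simply laced. The associated Dynkin diagram is a chain of 6 nodes with one extra node attached to the third node from one end (E_7), so the type is E_7.

E_7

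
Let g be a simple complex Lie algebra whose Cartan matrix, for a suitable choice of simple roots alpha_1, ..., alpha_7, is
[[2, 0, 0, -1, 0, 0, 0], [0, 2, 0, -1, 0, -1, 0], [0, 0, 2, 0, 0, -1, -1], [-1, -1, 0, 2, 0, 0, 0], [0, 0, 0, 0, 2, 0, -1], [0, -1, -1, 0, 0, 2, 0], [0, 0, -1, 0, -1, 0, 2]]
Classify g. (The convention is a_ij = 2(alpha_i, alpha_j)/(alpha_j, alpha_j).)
A_7

The matrix has rank 7 with 2's on the diagonal. Reading the off-diagonal entries as Dynkin edges (a single edge where a_ij = a_ji = -1; a double or triple edge where a_ij * a_ji = 2 or 3), the diagram is a chain of 7 nodes with single edges (A_7). One simple-root ordering that puts it in standard form is (alpha_1, alpha_4, alpha_2, alpha_6, alpha_3, alpha_7, alpha_5). So the algebra is type A_7, i.e. sl(8).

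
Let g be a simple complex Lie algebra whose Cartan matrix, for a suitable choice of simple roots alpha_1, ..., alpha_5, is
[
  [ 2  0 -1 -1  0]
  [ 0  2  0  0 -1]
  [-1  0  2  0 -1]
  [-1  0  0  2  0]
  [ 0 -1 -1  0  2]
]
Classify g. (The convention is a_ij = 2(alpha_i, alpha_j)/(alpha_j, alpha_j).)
A_5 (sl(6))

The matrix has rank 5 with 2's on the diagonal. Reading the off-diagonal entries as Dynkin edges (a single edge where a_ij = a_ji = -1; a double or triple edge where a_ij * a_ji = 2 or 3), the diagram is a chain of 5 nodes with single edges (A_5). One simple-root ordering that puts it in standard form is (alpha_4, alpha_1, alpha_3, alpha_5, alpha_2). So the algebra is type A_5, i.e. sl(6).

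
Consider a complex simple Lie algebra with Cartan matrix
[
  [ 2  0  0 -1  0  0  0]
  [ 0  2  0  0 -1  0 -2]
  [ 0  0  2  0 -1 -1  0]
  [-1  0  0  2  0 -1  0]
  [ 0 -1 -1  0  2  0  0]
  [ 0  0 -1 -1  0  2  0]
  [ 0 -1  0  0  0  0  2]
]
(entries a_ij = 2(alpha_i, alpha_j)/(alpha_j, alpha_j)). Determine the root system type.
B_7 (so(15))

The matrix has rank 7 with 2's on the diagonal. Reading the off-diagonal entries as Dynkin edges (a single edge where a_ij = a_ji = -1; a double or triple edge where a_ij * a_ji = 2 or 3), the diagram is a chain of 7 nodes with a double edge at one end; the terminal node there is the unique short simple root (B_7). One simple-root ordering that puts it in standard form is (alpha_1, alpha_4, alpha_6, alpha_3, alpha_5, alpha_2, alpha_7). So the algebra is type B_7, i.e. so(15).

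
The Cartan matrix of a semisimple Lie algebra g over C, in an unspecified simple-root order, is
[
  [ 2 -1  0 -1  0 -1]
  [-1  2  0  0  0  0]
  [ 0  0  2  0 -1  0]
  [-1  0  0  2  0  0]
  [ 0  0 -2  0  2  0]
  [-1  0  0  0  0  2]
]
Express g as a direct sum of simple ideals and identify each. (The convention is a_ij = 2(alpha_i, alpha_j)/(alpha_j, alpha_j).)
The diagram associated to this matrix has two connected components: the simple roots {alpha_3, alpha_5} form a chain of 2 nodes with a double edge at one end; the terminal node there is the unique short simple root (B_2), and {alpha_1, alpha_2, alpha_4, alpha_6} form a chain of 2 nodes with a fork of two nodes at one end (D_4). A semisimple Lie algebra decomposes uniquely as the direct sum of simple ideals, one per connected component of its Dynkin diagram, so g ≅ B_2 ⊕ D_4 (dimension 10 + 28 = 38).

type B_2 + type D_4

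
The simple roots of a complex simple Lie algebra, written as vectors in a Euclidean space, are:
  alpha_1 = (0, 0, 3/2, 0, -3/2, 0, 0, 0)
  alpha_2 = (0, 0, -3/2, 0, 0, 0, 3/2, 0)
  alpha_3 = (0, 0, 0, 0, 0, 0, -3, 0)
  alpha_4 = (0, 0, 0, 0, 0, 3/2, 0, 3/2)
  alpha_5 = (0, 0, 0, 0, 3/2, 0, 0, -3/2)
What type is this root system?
Compute the Cartan integers a_ij = 2(alpha_i, alpha_j)/(alpha_j, alpha_j); the resulting 5x5 Cartan matrix is
[[2, -1, 0, 0, -1], [-1, 2, -1, 0, 0], [0, -2, 2, 0, 0], [0, 0, 0, 2, -1], [-1, 0, 0, -1, 2]].
The roots have two lengths (squared-length ratio 2:1); the short ones are alpha_{1,2,4,5}. The associated Dynkin diagram is a chain of 5 nodes with a double edge at one end; the terminal node there is the unique long simple root (C_5), so the type is C_5 (the algebra sp(10)).

C5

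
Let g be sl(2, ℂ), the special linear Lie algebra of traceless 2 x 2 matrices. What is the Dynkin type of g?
A_1 (sl(2))

This is sl(2), which has dimension 2^2 - 1 = 3 and rank 2 - 1 = 1 (a Cartan subalgebra is the diagonal traceless matrices). In the classification of classical Lie algebras, the special linear algebra sl(n+1) has type A_n; here n = 1, so the Dynkin diagram is a chain of 1 nodes with single edges (A_1). Hence the type is A_1.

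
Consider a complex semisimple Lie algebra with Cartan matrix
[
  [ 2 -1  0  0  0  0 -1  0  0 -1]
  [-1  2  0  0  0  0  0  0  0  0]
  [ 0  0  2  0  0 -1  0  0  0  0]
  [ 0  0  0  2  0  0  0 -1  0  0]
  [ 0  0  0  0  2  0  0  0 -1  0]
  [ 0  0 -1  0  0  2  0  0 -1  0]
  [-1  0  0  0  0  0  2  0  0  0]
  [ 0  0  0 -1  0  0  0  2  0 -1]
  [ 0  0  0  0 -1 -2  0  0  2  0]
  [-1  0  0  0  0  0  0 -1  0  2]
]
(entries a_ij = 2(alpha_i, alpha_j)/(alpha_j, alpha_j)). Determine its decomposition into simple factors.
D_6 (so(12)) + F_4

The diagram associated to this matrix has two connected components: the simple roots {alpha_1, alpha_2, alpha_4, alpha_7, alpha_8, alpha_10} form a chain of 4 nodes with a fork of two nodes at one end (D_6), and {alpha_3, alpha_5, alpha_6, alpha_9} form a chain of 4 nodes with a double edge between the middle two (F_4). A semisimple Lie algebra decomposes uniquely as the direct sum of simple ideals, one per connected component of its Dynkin diagram, so g ≅ D_6 ⊕ F_4 (dimension 66 + 52 = 118).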